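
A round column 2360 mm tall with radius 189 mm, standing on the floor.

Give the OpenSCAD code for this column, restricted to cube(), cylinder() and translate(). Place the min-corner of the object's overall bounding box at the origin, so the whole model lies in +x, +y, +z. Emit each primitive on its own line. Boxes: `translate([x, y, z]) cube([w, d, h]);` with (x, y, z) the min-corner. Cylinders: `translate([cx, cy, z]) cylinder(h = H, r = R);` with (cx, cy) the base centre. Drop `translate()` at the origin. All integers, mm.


translate([189, 189, 0]) cylinder(h = 2360, r = 189);


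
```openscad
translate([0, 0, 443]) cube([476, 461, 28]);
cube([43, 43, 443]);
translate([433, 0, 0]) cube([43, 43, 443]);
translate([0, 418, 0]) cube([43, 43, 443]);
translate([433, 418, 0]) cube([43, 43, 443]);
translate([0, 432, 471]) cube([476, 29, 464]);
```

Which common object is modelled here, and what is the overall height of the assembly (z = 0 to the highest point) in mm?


A chair. The overall height is 935 mm.

A slab on four corner posts with a tall panel at the back — a chair. The seat slab sits at z = 443 with thickness 28, and the 464 mm backrest starts at the seat top, so the overall height is 443 + 28 + 464 = 935 mm.


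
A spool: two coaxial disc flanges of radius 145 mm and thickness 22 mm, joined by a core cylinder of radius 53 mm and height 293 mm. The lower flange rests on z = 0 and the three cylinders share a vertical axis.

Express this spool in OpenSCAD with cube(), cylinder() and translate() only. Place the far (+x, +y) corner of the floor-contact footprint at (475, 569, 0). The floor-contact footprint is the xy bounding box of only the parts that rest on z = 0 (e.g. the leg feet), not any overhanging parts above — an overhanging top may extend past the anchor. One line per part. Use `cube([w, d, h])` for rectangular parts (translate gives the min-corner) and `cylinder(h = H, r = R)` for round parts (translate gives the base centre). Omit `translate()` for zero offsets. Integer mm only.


translate([330, 424, 0]) cylinder(h = 22, r = 145);
translate([330, 424, 22]) cylinder(h = 293, r = 53);
translate([330, 424, 315]) cylinder(h = 22, r = 145);


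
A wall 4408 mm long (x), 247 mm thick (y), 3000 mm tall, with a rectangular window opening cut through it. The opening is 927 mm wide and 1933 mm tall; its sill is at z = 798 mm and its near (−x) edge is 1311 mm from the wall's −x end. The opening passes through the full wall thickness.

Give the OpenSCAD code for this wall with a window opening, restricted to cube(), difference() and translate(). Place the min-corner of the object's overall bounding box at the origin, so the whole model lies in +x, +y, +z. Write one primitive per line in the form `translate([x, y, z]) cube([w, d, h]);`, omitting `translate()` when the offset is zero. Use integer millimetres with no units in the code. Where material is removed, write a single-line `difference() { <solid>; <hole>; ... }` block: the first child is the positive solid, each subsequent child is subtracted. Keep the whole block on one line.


difference() { cube([4408, 247, 3000]); translate([1311, 0, 798]) cube([927, 247, 1933]); }


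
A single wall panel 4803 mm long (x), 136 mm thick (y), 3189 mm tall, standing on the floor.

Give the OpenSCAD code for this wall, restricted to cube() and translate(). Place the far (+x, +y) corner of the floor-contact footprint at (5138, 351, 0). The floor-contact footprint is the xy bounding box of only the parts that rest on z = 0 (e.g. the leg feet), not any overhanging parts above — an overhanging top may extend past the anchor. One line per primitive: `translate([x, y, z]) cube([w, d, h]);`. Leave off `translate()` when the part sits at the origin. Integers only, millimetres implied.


translate([335, 215, 0]) cube([4803, 136, 3189]);


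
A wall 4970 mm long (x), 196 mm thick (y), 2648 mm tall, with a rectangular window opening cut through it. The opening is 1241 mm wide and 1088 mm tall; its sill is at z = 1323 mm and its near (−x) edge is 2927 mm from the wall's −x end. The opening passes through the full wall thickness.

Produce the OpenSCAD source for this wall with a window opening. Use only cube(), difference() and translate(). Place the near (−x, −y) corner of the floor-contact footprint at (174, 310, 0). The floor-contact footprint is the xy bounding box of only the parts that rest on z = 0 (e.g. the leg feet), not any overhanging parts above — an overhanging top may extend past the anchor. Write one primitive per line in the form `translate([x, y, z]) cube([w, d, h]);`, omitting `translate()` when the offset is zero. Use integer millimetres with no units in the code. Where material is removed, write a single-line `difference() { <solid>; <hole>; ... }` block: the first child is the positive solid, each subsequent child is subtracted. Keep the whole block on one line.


difference() { translate([174, 310, 0]) cube([4970, 196, 2648]); translate([3101, 310, 1323]) cube([1241, 196, 1088]); }


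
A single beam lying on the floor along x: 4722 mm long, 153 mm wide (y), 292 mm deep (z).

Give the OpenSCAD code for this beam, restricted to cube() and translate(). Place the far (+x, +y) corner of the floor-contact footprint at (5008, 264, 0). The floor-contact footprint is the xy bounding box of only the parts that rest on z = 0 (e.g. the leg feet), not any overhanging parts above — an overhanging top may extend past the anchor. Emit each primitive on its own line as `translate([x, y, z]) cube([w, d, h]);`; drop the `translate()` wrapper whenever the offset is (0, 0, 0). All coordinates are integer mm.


translate([286, 111, 0]) cube([4722, 153, 292]);


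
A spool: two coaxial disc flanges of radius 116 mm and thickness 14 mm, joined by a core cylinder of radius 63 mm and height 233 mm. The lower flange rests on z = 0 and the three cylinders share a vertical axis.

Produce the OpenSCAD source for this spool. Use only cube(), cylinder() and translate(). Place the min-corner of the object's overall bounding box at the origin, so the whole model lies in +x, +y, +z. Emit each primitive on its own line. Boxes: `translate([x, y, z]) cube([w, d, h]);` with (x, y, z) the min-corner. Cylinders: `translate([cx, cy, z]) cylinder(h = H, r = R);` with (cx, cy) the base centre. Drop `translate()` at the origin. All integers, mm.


translate([116, 116, 0]) cylinder(h = 14, r = 116);
translate([116, 116, 14]) cylinder(h = 233, r = 63);
translate([116, 116, 247]) cylinder(h = 14, r = 116);


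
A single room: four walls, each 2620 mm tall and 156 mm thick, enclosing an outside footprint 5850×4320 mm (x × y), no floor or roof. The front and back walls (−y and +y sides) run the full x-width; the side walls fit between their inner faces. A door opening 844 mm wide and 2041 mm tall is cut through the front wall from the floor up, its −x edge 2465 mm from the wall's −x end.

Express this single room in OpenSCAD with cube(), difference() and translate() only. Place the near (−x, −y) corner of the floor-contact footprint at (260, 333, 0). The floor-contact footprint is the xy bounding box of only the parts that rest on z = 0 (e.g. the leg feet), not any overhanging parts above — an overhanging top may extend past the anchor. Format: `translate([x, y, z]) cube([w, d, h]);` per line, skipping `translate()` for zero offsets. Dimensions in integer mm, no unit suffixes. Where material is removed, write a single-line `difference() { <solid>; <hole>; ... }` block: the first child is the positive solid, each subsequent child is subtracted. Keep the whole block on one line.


difference() { translate([260, 333, 0]) cube([5850, 156, 2620]); translate([2725, 333, 0]) cube([844, 156, 2041]); }
translate([260, 4497, 0]) cube([5850, 156, 2620]);
translate([260, 489, 0]) cube([156, 4008, 2620]);
translate([5954, 489, 0]) cube([156, 4008, 2620]);


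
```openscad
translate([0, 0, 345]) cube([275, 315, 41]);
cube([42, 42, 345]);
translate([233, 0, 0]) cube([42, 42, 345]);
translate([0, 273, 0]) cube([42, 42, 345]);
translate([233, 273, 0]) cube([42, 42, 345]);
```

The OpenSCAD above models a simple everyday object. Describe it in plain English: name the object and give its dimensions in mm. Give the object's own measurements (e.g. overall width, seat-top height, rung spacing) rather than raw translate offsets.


A four-legged stool. The seat is a 275×315×41 mm slab whose top surface is at z = 386 mm; four square legs, each 42×42 mm in cross-section, run from the floor (z = 0) to the underside of the seat, each flush with a corner of the seat.


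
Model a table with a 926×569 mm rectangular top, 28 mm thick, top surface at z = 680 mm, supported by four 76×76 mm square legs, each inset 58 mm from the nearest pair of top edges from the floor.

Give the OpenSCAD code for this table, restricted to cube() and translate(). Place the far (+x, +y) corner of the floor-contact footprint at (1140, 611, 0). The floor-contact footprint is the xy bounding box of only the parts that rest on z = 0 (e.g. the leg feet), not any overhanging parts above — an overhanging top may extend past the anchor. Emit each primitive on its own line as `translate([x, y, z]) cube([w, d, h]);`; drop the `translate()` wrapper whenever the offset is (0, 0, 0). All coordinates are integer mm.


// leg_h = 680 - 28 = 652
translate([272, 100, 652]) cube([926, 569, 28]);
translate([330, 158, 0]) cube([76, 76, 652]);
translate([1064, 158, 0]) cube([76, 76, 652]);
translate([330, 535, 0]) cube([76, 76, 652]);
translate([1064, 535, 0]) cube([76, 76, 652]);


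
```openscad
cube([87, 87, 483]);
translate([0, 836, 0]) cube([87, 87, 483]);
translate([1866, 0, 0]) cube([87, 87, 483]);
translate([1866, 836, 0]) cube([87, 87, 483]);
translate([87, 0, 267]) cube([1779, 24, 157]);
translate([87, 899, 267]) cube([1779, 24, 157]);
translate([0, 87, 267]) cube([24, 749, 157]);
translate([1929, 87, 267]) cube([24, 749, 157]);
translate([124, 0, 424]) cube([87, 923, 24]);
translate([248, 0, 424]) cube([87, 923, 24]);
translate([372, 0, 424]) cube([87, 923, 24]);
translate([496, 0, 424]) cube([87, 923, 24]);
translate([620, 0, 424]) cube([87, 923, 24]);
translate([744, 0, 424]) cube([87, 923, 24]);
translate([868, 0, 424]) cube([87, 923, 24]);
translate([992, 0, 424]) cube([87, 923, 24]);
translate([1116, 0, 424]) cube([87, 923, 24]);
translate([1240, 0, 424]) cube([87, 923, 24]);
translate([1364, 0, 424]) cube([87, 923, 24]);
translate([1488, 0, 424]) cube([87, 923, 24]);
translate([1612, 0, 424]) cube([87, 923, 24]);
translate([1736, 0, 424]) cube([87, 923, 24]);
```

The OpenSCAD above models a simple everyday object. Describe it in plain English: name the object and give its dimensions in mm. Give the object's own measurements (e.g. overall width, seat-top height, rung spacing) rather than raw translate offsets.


A bed frame 1953 mm long (x) by 923 mm wide (y). Four 87×87 mm corner posts, 483 mm tall, at the corners of the footprint. Four rails of 24 mm thickness and 157 mm height run between adjacent posts with their undersides at z = 267 mm, their outer faces flush with the outside of the frame (the two x-running rails run between the posts' inner faces; the two y-running rails run between the posts' inner faces). 14 slats, each 87 mm wide (x) and 24 mm thick, lie across the top of the two x-running rails, running the full 923 mm width of the frame in y; along x they sit between the end posts with a 37 mm gap after the −x posts and between neighbouring slats, leaving 43 mm before the +x posts.


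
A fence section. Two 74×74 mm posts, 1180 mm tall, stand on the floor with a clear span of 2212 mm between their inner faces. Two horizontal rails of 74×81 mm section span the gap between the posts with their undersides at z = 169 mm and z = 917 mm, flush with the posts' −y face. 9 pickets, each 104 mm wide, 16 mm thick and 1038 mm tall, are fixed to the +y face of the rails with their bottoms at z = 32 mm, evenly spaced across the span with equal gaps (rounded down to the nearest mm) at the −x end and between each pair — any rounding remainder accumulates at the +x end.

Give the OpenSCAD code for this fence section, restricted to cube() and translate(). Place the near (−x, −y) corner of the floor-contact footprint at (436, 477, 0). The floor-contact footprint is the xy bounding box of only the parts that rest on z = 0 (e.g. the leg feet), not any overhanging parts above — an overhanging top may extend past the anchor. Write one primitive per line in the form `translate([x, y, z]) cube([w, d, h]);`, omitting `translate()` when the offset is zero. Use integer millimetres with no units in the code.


translate([436, 477, 0]) cube([74, 74, 1180]);
translate([2722, 477, 0]) cube([74, 74, 1180]);
translate([510, 477, 169]) cube([2212, 74, 81]);
translate([510, 477, 917]) cube([2212, 74, 81]);
translate([637, 551, 32]) cube([104, 16, 1038]);
translate([868, 551, 32]) cube([104, 16, 1038]);
translate([1099, 551, 32]) cube([104, 16, 1038]);
translate([1330, 551, 32]) cube([104, 16, 1038]);
translate([1561, 551, 32]) cube([104, 16, 1038]);
translate([1792, 551, 32]) cube([104, 16, 1038]);
translate([2023, 551, 32]) cube([104, 16, 1038]);
translate([2254, 551, 32]) cube([104, 16, 1038]);
translate([2485, 551, 32]) cube([104, 16, 1038]);


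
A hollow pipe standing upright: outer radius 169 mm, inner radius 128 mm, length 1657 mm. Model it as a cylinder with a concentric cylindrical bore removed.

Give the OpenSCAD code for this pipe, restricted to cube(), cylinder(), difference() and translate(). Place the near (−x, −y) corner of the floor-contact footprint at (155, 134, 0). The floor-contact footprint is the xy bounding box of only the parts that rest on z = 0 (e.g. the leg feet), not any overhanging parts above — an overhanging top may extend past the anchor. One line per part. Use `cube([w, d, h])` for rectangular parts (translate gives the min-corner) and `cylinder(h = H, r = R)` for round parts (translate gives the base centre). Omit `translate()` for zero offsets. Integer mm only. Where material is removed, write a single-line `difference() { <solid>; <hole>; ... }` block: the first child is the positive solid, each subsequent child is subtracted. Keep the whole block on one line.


difference() { translate([324, 303, 0]) cylinder(h = 1657, r = 169); translate([324, 303, 0]) cylinder(h = 1657, r = 128); }


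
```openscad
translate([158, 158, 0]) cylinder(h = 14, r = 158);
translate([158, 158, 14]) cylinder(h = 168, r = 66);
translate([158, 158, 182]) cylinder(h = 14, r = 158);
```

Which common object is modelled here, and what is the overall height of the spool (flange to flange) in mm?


A spool. The overall height is 196 mm.

Three coaxial cylinders, large–small–large — a spool. Two 14 mm flanges and a 168 mm core give 14 + 168 + 14 = 196 mm.


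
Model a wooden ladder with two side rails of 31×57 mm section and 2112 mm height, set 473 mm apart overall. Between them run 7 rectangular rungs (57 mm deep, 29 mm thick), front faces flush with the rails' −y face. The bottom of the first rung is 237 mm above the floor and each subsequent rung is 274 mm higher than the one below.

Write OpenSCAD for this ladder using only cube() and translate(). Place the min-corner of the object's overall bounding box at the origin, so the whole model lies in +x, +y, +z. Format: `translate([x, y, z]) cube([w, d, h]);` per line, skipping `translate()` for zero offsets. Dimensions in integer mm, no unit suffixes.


cube([31, 57, 2112]);
translate([442, 0, 0]) cube([31, 57, 2112]);
translate([31, 0, 237]) cube([411, 57, 29]);
translate([31, 0, 511]) cube([411, 57, 29]);
translate([31, 0, 785]) cube([411, 57, 29]);
translate([31, 0, 1059]) cube([411, 57, 29]);
translate([31, 0, 1333]) cube([411, 57, 29]);
translate([31, 0, 1607]) cube([411, 57, 29]);
translate([31, 0, 1881]) cube([411, 57, 29]);


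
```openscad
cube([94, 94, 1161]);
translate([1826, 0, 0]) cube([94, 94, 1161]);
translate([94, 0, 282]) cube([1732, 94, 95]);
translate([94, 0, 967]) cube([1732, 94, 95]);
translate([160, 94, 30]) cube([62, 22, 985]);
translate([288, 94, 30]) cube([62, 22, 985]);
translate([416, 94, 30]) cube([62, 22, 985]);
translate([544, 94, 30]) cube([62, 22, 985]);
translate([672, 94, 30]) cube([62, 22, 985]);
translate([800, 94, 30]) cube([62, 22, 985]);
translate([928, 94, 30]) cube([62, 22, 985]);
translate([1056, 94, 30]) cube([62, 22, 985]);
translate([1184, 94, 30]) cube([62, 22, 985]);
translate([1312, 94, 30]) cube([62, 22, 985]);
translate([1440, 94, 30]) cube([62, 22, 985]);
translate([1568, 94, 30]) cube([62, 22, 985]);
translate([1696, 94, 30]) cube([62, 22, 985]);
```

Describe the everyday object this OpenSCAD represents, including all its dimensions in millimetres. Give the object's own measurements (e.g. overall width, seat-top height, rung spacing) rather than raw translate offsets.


A fence section. Two 94×94 mm posts, 1161 mm tall, stand on the floor with a clear span of 1732 mm between their inner faces. Two horizontal rails of 94×95 mm section span the gap between the posts with their undersides at z = 282 mm and z = 967 mm, flush with the posts' −y face. 13 pickets, each 62 mm wide, 22 mm thick and 985 mm tall, are fixed to the +y face of the rails with their bottoms at z = 30 mm, spaced across the span with a 66 mm gap after the −x post and between neighbouring pickets, with 68 mm left before the +x post.


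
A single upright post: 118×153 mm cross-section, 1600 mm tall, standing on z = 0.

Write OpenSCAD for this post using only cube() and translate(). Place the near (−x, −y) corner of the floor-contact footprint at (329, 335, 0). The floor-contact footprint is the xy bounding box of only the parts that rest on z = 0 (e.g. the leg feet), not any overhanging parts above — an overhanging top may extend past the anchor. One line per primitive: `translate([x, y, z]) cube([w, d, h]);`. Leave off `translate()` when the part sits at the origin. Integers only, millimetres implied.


translate([329, 335, 0]) cube([118, 153, 1600]);


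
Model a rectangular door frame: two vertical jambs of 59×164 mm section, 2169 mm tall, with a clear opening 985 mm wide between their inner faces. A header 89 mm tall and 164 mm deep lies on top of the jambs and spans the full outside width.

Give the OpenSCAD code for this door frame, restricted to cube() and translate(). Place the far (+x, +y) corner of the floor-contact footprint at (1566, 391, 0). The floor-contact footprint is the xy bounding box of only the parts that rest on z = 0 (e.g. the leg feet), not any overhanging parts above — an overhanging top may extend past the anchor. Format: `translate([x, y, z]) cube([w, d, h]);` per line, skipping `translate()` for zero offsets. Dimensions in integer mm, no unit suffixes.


translate([463, 227, 0]) cube([59, 164, 2169]);
translate([1507, 227, 0]) cube([59, 164, 2169]);
translate([463, 227, 2169]) cube([1103, 164, 89]);


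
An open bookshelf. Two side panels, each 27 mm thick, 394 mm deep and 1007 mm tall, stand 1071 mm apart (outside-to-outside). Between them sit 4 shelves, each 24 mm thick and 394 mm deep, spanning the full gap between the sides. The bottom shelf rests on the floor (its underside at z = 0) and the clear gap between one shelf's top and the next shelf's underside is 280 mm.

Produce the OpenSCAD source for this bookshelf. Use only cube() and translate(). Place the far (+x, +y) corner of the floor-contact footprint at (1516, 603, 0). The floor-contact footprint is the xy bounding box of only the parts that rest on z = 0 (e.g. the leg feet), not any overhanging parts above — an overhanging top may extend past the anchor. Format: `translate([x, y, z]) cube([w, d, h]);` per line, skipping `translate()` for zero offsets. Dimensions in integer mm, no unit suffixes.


translate([445, 209, 0]) cube([27, 394, 1007]);
translate([1489, 209, 0]) cube([27, 394, 1007]);
translate([472, 209, 0]) cube([1017, 394, 24]);
translate([472, 209, 304]) cube([1017, 394, 24]);
translate([472, 209, 608]) cube([1017, 394, 24]);
translate([472, 209, 912]) cube([1017, 394, 24]);


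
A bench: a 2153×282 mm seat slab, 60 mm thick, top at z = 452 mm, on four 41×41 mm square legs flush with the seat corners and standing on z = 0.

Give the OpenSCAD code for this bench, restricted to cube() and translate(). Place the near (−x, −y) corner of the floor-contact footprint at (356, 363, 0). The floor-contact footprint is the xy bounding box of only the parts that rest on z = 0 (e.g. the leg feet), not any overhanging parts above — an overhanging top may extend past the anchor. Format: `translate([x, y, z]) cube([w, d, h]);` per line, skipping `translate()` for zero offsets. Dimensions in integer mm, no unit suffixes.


translate([356, 363, 392]) cube([2153, 282, 60]);
translate([356, 363, 0]) cube([41, 41, 392]);
translate([356, 604, 0]) cube([41, 41, 392]);
translate([2468, 363, 0]) cube([41, 41, 392]);
translate([2468, 604, 0]) cube([41, 41, 392]);


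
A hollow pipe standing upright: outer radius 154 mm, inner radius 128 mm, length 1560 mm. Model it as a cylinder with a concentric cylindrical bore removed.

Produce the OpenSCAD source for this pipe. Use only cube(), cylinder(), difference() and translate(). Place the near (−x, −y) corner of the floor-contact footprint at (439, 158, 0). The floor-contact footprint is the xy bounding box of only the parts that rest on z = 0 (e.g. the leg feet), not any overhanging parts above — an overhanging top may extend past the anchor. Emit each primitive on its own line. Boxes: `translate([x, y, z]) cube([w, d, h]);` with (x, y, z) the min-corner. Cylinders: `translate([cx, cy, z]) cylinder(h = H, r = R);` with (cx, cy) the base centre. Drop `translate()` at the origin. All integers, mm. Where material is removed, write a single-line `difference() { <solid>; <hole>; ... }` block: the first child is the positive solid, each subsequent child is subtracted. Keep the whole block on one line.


difference() { translate([593, 312, 0]) cylinder(h = 1560, r = 154); translate([593, 312, 0]) cylinder(h = 1560, r = 128); }


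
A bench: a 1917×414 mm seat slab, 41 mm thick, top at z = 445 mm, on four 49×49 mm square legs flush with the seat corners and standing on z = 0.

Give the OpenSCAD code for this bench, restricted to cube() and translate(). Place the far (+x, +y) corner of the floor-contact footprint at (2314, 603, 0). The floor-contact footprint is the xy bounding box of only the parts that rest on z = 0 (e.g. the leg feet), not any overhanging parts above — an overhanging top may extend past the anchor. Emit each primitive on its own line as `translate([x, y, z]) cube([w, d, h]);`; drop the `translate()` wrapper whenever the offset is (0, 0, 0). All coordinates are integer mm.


translate([397, 189, 404]) cube([1917, 414, 41]);
translate([397, 189, 0]) cube([49, 49, 404]);
translate([397, 554, 0]) cube([49, 49, 404]);
translate([2265, 189, 0]) cube([49, 49, 404]);
translate([2265, 554, 0]) cube([49, 49, 404]);


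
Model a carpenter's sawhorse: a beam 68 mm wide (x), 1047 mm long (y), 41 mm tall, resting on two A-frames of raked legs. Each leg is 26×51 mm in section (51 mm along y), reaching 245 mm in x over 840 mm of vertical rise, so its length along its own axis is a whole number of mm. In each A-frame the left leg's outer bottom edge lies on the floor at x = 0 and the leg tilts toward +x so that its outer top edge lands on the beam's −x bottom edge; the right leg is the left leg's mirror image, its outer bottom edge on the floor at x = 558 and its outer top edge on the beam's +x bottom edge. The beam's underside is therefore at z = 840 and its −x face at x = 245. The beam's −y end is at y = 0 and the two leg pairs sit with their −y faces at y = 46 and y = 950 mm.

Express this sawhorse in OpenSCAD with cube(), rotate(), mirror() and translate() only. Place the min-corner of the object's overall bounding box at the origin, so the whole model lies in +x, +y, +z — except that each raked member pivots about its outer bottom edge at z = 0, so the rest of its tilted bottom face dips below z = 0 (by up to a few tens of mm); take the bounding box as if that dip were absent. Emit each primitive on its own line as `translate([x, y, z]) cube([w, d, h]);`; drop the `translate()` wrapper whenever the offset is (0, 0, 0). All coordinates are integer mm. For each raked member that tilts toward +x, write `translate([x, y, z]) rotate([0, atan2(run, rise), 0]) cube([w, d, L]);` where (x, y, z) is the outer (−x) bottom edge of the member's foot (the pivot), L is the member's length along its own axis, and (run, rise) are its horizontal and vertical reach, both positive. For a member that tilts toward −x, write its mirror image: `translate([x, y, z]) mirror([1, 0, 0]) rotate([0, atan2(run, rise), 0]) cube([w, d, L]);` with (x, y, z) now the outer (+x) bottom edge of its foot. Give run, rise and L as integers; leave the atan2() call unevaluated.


translate([245, 0, 840]) cube([68, 1047, 41]);
translate([0, 46, 0]) rotate([0, atan2(245, 840), 0]) cube([26, 51, 875]);
translate([558, 46, 0]) mirror([1, 0, 0]) rotate([0, atan2(245, 840), 0]) cube([26, 51, 875]);
translate([0, 950, 0]) rotate([0, atan2(245, 840), 0]) cube([26, 51, 875]);
translate([558, 950, 0]) mirror([1, 0, 0]) rotate([0, atan2(245, 840), 0]) cube([26, 51, 875]);


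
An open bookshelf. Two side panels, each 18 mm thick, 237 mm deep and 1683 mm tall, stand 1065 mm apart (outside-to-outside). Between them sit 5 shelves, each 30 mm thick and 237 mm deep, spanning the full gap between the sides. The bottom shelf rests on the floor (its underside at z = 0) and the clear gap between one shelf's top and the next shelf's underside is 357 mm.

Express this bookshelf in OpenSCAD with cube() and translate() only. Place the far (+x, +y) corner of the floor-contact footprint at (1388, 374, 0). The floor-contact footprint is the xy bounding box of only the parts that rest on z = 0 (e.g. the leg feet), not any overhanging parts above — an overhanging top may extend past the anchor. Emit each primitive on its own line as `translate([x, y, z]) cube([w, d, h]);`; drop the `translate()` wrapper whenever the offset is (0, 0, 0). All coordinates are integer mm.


translate([323, 137, 0]) cube([18, 237, 1683]);
translate([1370, 137, 0]) cube([18, 237, 1683]);
translate([341, 137, 0]) cube([1029, 237, 30]);
translate([341, 137, 387]) cube([1029, 237, 30]);
translate([341, 137, 774]) cube([1029, 237, 30]);
translate([341, 137, 1161]) cube([1029, 237, 30]);
translate([341, 137, 1548]) cube([1029, 237, 30]);


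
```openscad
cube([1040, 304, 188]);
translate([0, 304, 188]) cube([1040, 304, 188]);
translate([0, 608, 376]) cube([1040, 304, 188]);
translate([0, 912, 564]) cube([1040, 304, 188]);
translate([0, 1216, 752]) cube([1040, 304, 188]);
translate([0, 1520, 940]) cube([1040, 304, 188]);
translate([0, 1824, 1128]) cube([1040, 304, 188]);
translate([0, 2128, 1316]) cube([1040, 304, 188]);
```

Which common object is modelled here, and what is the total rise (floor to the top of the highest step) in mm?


A staircase. The total rise is 1504 mm.

8 identical blocks, each offset up and back from the previous — a staircase. Each step is 188 mm tall and there are 8 of them, so the total rise is 8 × 188 = 1504 mm.


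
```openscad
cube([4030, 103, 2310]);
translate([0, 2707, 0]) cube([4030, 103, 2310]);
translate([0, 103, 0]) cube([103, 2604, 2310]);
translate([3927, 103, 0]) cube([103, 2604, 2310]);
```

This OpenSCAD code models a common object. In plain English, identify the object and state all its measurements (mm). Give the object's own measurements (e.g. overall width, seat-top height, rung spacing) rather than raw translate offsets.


The wall frame of a small rectangular building: four walls, each 2310 mm tall and 103 mm thick, enclosing a footprint 4030 mm (x) by 2810 mm (y) outside-to-outside, with no floor or roof. The front and back walls (the −y and +y sides) span the full width; the two side walls fit between them.


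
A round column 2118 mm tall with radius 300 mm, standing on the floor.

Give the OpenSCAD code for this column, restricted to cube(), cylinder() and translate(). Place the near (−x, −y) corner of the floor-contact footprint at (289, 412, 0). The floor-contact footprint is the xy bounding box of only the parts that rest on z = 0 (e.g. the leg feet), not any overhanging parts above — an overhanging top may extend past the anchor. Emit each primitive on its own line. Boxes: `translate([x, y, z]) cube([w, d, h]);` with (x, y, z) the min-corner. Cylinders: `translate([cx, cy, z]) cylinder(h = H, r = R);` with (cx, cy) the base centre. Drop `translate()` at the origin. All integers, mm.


translate([589, 712, 0]) cylinder(h = 2118, r = 300);


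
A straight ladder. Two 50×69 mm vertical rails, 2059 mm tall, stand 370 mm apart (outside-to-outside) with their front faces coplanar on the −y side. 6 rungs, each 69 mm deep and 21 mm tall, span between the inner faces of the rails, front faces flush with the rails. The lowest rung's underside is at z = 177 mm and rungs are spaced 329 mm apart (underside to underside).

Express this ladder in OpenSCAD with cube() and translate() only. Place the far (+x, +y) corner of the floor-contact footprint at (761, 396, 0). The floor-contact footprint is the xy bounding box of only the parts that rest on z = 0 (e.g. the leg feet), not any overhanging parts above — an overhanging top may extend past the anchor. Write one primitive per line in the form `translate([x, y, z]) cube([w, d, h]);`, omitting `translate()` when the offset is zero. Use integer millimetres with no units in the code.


translate([391, 327, 0]) cube([50, 69, 2059]);
translate([711, 327, 0]) cube([50, 69, 2059]);
translate([441, 327, 177]) cube([270, 69, 21]);
translate([441, 327, 506]) cube([270, 69, 21]);
translate([441, 327, 835]) cube([270, 69, 21]);
translate([441, 327, 1164]) cube([270, 69, 21]);
translate([441, 327, 1493]) cube([270, 69, 21]);
translate([441, 327, 1822]) cube([270, 69, 21]);


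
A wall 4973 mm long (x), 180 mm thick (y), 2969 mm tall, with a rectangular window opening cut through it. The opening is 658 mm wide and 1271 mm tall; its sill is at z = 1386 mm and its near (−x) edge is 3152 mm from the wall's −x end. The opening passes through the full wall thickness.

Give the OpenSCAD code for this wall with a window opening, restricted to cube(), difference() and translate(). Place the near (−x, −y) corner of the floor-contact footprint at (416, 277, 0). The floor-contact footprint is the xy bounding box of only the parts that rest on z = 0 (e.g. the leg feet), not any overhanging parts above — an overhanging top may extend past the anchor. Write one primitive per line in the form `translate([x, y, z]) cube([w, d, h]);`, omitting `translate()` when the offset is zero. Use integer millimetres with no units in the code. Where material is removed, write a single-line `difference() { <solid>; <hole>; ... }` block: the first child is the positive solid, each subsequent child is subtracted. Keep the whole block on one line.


difference() { translate([416, 277, 0]) cube([4973, 180, 2969]); translate([3568, 277, 1386]) cube([658, 180, 1271]); }


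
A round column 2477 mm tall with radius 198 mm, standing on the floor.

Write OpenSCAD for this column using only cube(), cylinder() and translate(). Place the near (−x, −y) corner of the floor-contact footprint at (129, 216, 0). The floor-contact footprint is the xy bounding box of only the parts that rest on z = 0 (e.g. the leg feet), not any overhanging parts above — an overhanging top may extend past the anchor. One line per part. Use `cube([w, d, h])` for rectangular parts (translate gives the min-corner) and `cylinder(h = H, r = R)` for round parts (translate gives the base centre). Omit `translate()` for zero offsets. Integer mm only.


translate([327, 414, 0]) cylinder(h = 2477, r = 198);


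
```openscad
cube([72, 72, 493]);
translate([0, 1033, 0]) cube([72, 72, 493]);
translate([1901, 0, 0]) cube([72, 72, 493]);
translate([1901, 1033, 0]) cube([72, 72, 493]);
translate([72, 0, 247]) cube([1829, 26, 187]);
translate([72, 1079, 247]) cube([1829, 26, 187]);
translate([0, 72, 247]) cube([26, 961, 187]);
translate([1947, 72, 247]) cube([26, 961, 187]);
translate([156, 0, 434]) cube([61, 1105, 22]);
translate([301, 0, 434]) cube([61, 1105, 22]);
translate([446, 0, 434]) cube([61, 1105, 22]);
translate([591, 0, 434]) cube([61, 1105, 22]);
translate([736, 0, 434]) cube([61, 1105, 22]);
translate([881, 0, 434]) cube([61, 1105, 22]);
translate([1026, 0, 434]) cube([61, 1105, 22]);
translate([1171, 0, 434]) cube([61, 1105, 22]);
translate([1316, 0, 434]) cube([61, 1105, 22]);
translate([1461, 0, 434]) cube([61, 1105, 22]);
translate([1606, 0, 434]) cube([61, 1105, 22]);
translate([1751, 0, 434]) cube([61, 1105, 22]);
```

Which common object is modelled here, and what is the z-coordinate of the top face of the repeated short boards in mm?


A bed frame. The slat-top height is 456 mm.

Four posts, four rails, and a row of slats — a bed frame. Slats sit on the rails at z = 247 + 187 = 434; with slat thickness 22, the top is 456 mm.


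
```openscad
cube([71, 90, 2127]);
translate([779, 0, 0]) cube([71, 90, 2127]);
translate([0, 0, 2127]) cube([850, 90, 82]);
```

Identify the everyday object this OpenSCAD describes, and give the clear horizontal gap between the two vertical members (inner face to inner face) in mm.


A door frame. The clear opening width is 708 mm.

Two 2127 mm tall posts with a header on top — a door frame. The left jamb is 71 mm wide at x = 0; the right jamb starts at x = 779. The clear opening is 779 − 71 = 708 mm.


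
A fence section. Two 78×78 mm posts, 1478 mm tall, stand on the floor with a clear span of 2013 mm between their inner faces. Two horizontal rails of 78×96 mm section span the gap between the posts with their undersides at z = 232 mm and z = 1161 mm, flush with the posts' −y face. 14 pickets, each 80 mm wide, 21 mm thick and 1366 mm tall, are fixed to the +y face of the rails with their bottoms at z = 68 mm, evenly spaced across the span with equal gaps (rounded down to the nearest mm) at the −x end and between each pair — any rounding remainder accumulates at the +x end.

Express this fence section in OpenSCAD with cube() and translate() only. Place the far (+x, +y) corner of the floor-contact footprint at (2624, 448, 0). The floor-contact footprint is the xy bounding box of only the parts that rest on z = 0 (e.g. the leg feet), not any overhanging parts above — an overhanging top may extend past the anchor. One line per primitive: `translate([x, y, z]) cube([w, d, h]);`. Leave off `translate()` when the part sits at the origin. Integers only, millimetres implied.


translate([455, 370, 0]) cube([78, 78, 1478]);
translate([2546, 370, 0]) cube([78, 78, 1478]);
translate([533, 370, 232]) cube([2013, 78, 96]);
translate([533, 370, 1161]) cube([2013, 78, 96]);
translate([592, 448, 68]) cube([80, 21, 1366]);
translate([731, 448, 68]) cube([80, 21, 1366]);
translate([870, 448, 68]) cube([80, 21, 1366]);
translate([1009, 448, 68]) cube([80, 21, 1366]);
translate([1148, 448, 68]) cube([80, 21, 1366]);
translate([1287, 448, 68]) cube([80, 21, 1366]);
translate([1426, 448, 68]) cube([80, 21, 1366]);
translate([1565, 448, 68]) cube([80, 21, 1366]);
translate([1704, 448, 68]) cube([80, 21, 1366]);
translate([1843, 448, 68]) cube([80, 21, 1366]);
translate([1982, 448, 68]) cube([80, 21, 1366]);
translate([2121, 448, 68]) cube([80, 21, 1366]);
translate([2260, 448, 68]) cube([80, 21, 1366]);
translate([2399, 448, 68]) cube([80, 21, 1366]);


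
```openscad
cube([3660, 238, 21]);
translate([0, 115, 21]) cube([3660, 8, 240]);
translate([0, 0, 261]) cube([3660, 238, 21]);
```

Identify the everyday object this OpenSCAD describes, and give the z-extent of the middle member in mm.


An I-beam. The web height is 240 mm.

Two wide flanges with a thin centred web — an I-beam. Overall 282 mm minus two 21 mm flanges gives a web of 282 − 2·21 = 240 mm.


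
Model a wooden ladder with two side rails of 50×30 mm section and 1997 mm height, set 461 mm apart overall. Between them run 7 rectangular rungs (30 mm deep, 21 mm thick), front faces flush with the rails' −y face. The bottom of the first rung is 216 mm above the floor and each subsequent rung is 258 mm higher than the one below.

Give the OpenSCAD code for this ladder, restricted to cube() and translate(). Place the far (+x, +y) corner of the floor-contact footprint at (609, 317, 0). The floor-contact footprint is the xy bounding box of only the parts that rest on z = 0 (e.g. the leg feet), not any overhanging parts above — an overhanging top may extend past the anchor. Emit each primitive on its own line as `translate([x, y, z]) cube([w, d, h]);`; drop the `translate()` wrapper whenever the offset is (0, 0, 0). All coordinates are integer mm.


translate([148, 287, 0]) cube([50, 30, 1997]);
translate([559, 287, 0]) cube([50, 30, 1997]);
translate([198, 287, 216]) cube([361, 30, 21]);
translate([198, 287, 474]) cube([361, 30, 21]);
translate([198, 287, 732]) cube([361, 30, 21]);
translate([198, 287, 990]) cube([361, 30, 21]);
translate([198, 287, 1248]) cube([361, 30, 21]);
translate([198, 287, 1506]) cube([361, 30, 21]);
translate([198, 287, 1764]) cube([361, 30, 21]);


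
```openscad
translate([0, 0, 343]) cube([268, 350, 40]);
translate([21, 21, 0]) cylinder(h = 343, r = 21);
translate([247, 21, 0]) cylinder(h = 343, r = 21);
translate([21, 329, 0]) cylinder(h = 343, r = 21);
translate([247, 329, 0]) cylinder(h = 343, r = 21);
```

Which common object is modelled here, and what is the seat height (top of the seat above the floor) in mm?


A stool. The seat height is 383 mm.

A 268×350×40 slab at z = 343 on four corner cylinders — a stool. The seat top is 343 + 40 = 383 mm.


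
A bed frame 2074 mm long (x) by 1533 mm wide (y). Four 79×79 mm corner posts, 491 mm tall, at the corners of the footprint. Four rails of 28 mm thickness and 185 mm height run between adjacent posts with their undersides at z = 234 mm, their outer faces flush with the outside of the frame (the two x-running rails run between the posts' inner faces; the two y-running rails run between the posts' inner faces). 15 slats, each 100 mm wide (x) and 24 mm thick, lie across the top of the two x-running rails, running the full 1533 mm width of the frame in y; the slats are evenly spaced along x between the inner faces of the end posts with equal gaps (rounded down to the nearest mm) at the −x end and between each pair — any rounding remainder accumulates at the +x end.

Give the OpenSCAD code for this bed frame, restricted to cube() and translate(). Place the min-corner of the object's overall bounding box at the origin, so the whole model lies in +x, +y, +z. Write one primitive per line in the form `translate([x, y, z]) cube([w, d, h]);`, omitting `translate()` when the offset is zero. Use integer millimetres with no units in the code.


cube([79, 79, 491]);
translate([0, 1454, 0]) cube([79, 79, 491]);
translate([1995, 0, 0]) cube([79, 79, 491]);
translate([1995, 1454, 0]) cube([79, 79, 491]);
translate([79, 0, 234]) cube([1916, 28, 185]);
translate([79, 1505, 234]) cube([1916, 28, 185]);
translate([0, 79, 234]) cube([28, 1375, 185]);
translate([2046, 79, 234]) cube([28, 1375, 185]);
translate([105, 0, 419]) cube([100, 1533, 24]);
translate([231, 0, 419]) cube([100, 1533, 24]);
translate([357, 0, 419]) cube([100, 1533, 24]);
translate([483, 0, 419]) cube([100, 1533, 24]);
translate([609, 0, 419]) cube([100, 1533, 24]);
translate([735, 0, 419]) cube([100, 1533, 24]);
translate([861, 0, 419]) cube([100, 1533, 24]);
translate([987, 0, 419]) cube([100, 1533, 24]);
translate([1113, 0, 419]) cube([100, 1533, 24]);
translate([1239, 0, 419]) cube([100, 1533, 24]);
translate([1365, 0, 419]) cube([100, 1533, 24]);
translate([1491, 0, 419]) cube([100, 1533, 24]);
translate([1617, 0, 419]) cube([100, 1533, 24]);
translate([1743, 0, 419]) cube([100, 1533, 24]);
translate([1869, 0, 419]) cube([100, 1533, 24]);


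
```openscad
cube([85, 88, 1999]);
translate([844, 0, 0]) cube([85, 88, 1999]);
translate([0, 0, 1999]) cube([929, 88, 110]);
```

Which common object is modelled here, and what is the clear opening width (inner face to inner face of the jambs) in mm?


A door frame. The clear opening width is 759 mm.

Two 1999 mm tall posts with a header on top — a door frame. The left jamb is 85 mm wide at x = 0; the right jamb starts at x = 844. The clear opening is 844 − 85 = 759 mm.
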